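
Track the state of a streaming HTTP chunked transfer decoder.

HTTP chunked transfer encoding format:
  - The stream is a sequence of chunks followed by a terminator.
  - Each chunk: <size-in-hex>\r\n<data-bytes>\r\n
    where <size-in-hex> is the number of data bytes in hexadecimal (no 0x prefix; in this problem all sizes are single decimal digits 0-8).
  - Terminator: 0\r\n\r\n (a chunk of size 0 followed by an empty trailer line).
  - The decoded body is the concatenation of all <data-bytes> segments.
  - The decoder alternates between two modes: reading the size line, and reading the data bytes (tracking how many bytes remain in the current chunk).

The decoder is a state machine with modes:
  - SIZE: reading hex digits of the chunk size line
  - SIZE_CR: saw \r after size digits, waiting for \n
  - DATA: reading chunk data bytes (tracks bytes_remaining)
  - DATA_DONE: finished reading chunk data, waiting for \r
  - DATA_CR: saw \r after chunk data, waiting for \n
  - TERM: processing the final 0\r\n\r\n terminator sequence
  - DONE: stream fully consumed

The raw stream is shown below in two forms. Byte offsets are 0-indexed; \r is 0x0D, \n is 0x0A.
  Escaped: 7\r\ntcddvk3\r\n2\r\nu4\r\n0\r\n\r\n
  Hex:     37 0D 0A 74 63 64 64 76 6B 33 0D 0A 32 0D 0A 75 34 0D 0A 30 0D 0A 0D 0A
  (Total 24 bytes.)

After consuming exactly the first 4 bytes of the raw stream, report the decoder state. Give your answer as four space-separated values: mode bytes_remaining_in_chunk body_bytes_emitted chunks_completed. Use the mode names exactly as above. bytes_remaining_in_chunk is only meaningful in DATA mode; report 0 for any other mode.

Byte 0 = '7': mode=SIZE remaining=0 emitted=0 chunks_done=0
Byte 1 = 0x0D: mode=SIZE_CR remaining=0 emitted=0 chunks_done=0
Byte 2 = 0x0A: mode=DATA remaining=7 emitted=0 chunks_done=0
Byte 3 = 't': mode=DATA remaining=6 emitted=1 chunks_done=0

Answer: DATA 6 1 0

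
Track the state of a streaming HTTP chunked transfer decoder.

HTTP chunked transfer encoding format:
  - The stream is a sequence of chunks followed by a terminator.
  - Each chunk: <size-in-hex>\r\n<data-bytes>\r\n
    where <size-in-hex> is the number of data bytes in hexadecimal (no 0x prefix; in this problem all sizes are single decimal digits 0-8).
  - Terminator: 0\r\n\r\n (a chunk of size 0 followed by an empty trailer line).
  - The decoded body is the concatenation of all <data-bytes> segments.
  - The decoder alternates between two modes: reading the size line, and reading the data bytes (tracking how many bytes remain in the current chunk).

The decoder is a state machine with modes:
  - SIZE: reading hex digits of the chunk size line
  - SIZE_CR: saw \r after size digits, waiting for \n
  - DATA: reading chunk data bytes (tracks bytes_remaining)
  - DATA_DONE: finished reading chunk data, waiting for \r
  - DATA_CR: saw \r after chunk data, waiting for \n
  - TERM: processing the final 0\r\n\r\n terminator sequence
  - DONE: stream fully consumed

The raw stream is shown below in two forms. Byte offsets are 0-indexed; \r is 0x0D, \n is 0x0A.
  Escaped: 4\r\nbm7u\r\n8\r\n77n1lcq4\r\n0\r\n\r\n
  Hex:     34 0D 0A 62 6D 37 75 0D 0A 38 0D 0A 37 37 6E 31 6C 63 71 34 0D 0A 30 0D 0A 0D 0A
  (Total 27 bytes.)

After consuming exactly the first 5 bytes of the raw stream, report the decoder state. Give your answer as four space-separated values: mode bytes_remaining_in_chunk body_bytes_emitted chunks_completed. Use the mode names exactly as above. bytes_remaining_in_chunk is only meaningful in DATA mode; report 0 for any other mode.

Answer: DATA 2 2 0

Derivation:
Byte 0 = '4': mode=SIZE remaining=0 emitted=0 chunks_done=0
Byte 1 = 0x0D: mode=SIZE_CR remaining=0 emitted=0 chunks_done=0
Byte 2 = 0x0A: mode=DATA remaining=4 emitted=0 chunks_done=0
Byte 3 = 'b': mode=DATA remaining=3 emitted=1 chunks_done=0
Byte 4 = 'm': mode=DATA remaining=2 emitted=2 chunks_done=0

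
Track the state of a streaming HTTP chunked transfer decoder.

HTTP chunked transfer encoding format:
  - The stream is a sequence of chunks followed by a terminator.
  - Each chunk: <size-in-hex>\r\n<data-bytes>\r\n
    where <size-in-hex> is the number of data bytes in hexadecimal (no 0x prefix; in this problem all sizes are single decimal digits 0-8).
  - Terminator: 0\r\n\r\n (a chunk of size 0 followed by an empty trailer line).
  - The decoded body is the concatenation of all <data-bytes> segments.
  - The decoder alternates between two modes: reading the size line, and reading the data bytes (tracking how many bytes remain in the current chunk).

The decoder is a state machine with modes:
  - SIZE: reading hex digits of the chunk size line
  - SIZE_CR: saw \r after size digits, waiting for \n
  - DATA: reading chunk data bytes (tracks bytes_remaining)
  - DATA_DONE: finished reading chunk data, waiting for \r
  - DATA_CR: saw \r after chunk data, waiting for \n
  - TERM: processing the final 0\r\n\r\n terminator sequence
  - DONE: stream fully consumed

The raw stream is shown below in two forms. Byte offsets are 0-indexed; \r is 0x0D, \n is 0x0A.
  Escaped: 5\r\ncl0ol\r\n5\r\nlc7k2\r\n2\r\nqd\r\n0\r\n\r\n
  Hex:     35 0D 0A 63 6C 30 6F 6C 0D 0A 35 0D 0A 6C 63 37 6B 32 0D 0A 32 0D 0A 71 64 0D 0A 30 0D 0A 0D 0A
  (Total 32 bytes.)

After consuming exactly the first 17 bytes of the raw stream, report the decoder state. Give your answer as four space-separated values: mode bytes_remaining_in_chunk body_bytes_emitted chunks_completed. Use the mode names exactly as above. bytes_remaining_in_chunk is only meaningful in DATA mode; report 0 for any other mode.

Answer: DATA 1 9 1

Derivation:
Byte 0 = '5': mode=SIZE remaining=0 emitted=0 chunks_done=0
Byte 1 = 0x0D: mode=SIZE_CR remaining=0 emitted=0 chunks_done=0
Byte 2 = 0x0A: mode=DATA remaining=5 emitted=0 chunks_done=0
Byte 3 = 'c': mode=DATA remaining=4 emitted=1 chunks_done=0
Byte 4 = 'l': mode=DATA remaining=3 emitted=2 chunks_done=0
Byte 5 = '0': mode=DATA remaining=2 emitted=3 chunks_done=0
Byte 6 = 'o': mode=DATA remaining=1 emitted=4 chunks_done=0
Byte 7 = 'l': mode=DATA_DONE remaining=0 emitted=5 chunks_done=0
Byte 8 = 0x0D: mode=DATA_CR remaining=0 emitted=5 chunks_done=0
Byte 9 = 0x0A: mode=SIZE remaining=0 emitted=5 chunks_done=1
Byte 10 = '5': mode=SIZE remaining=0 emitted=5 chunks_done=1
Byte 11 = 0x0D: mode=SIZE_CR remaining=0 emitted=5 chunks_done=1
Byte 12 = 0x0A: mode=DATA remaining=5 emitted=5 chunks_done=1
Byte 13 = 'l': mode=DATA remaining=4 emitted=6 chunks_done=1
Byte 14 = 'c': mode=DATA remaining=3 emitted=7 chunks_done=1
Byte 15 = '7': mode=DATA remaining=2 emitted=8 chunks_done=1
Byte 16 = 'k': mode=DATA remaining=1 emitted=9 chunks_done=1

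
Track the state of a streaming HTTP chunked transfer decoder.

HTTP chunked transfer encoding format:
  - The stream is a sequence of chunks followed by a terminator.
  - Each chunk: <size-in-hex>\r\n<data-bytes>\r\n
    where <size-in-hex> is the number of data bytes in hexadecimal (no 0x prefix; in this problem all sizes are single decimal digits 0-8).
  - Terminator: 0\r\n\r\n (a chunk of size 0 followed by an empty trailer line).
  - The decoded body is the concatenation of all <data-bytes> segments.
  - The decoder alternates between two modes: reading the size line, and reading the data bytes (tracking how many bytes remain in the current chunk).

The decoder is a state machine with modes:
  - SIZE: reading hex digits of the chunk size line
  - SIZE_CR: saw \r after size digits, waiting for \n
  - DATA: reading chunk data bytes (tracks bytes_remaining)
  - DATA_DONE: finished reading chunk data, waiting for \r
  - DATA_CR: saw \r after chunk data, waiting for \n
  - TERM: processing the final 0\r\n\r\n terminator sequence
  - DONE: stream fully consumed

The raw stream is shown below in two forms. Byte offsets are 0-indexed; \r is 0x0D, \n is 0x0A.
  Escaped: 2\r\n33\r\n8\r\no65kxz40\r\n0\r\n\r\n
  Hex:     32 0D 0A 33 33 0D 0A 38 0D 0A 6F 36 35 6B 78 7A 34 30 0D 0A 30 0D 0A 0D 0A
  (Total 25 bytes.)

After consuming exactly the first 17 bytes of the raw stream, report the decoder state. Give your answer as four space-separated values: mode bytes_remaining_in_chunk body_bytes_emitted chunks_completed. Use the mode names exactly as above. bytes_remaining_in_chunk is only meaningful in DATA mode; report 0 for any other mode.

Byte 0 = '2': mode=SIZE remaining=0 emitted=0 chunks_done=0
Byte 1 = 0x0D: mode=SIZE_CR remaining=0 emitted=0 chunks_done=0
Byte 2 = 0x0A: mode=DATA remaining=2 emitted=0 chunks_done=0
Byte 3 = '3': mode=DATA remaining=1 emitted=1 chunks_done=0
Byte 4 = '3': mode=DATA_DONE remaining=0 emitted=2 chunks_done=0
Byte 5 = 0x0D: mode=DATA_CR remaining=0 emitted=2 chunks_done=0
Byte 6 = 0x0A: mode=SIZE remaining=0 emitted=2 chunks_done=1
Byte 7 = '8': mode=SIZE remaining=0 emitted=2 chunks_done=1
Byte 8 = 0x0D: mode=SIZE_CR remaining=0 emitted=2 chunks_done=1
Byte 9 = 0x0A: mode=DATA remaining=8 emitted=2 chunks_done=1
Byte 10 = 'o': mode=DATA remaining=7 emitted=3 chunks_done=1
Byte 11 = '6': mode=DATA remaining=6 emitted=4 chunks_done=1
Byte 12 = '5': mode=DATA remaining=5 emitted=5 chunks_done=1
Byte 13 = 'k': mode=DATA remaining=4 emitted=6 chunks_done=1
Byte 14 = 'x': mode=DATA remaining=3 emitted=7 chunks_done=1
Byte 15 = 'z': mode=DATA remaining=2 emitted=8 chunks_done=1
Byte 16 = '4': mode=DATA remaining=1 emitted=9 chunks_done=1

Answer: DATA 1 9 1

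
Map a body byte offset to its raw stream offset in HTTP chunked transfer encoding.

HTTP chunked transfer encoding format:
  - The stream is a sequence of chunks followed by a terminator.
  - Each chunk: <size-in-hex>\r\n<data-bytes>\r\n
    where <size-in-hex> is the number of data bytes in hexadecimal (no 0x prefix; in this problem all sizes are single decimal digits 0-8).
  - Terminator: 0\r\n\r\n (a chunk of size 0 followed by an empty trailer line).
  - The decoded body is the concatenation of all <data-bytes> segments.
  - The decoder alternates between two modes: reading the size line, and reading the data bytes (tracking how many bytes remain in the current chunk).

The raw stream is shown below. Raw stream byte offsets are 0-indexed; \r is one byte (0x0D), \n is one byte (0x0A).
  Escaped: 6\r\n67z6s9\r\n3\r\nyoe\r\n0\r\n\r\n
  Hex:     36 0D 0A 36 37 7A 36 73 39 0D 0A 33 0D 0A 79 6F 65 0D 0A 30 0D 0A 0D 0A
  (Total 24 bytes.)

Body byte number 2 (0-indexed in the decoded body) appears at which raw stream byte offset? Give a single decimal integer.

Chunk 1: stream[0..1]='6' size=0x6=6, data at stream[3..9]='67z6s9' -> body[0..6], body so far='67z6s9'
Chunk 2: stream[11..12]='3' size=0x3=3, data at stream[14..17]='yoe' -> body[6..9], body so far='67z6s9yoe'
Chunk 3: stream[19..20]='0' size=0 (terminator). Final body='67z6s9yoe' (9 bytes)
Body byte 2 at stream offset 5

Answer: 5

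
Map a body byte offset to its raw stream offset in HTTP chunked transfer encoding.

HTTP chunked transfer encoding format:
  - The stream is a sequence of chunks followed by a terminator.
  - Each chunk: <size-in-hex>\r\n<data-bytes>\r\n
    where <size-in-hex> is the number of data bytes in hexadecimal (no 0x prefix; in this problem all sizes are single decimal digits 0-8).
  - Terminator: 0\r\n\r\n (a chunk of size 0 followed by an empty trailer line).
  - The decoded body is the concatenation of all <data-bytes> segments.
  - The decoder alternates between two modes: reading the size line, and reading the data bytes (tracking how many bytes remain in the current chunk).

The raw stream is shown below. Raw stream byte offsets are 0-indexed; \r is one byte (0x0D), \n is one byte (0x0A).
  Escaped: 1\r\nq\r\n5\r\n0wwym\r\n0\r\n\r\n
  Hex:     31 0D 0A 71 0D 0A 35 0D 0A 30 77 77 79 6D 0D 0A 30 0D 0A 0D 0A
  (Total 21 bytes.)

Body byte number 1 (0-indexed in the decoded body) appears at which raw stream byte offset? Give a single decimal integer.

Chunk 1: stream[0..1]='1' size=0x1=1, data at stream[3..4]='q' -> body[0..1], body so far='q'
Chunk 2: stream[6..7]='5' size=0x5=5, data at stream[9..14]='0wwym' -> body[1..6], body so far='q0wwym'
Chunk 3: stream[16..17]='0' size=0 (terminator). Final body='q0wwym' (6 bytes)
Body byte 1 at stream offset 9

Answer: 9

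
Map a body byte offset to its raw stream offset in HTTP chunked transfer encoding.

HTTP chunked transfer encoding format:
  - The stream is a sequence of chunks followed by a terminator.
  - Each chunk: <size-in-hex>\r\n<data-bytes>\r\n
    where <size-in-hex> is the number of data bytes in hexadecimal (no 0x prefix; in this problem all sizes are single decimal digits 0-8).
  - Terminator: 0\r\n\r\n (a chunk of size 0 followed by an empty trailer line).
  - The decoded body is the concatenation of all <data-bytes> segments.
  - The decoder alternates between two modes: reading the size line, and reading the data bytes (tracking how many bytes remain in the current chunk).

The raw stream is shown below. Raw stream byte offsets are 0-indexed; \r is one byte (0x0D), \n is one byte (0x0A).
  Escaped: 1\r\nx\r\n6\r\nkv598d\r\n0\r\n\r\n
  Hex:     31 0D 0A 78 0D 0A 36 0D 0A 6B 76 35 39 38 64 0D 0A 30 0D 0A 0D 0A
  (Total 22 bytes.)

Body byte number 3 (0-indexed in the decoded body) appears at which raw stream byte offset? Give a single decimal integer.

Chunk 1: stream[0..1]='1' size=0x1=1, data at stream[3..4]='x' -> body[0..1], body so far='x'
Chunk 2: stream[6..7]='6' size=0x6=6, data at stream[9..15]='kv598d' -> body[1..7], body so far='xkv598d'
Chunk 3: stream[17..18]='0' size=0 (terminator). Final body='xkv598d' (7 bytes)
Body byte 3 at stream offset 11

Answer: 11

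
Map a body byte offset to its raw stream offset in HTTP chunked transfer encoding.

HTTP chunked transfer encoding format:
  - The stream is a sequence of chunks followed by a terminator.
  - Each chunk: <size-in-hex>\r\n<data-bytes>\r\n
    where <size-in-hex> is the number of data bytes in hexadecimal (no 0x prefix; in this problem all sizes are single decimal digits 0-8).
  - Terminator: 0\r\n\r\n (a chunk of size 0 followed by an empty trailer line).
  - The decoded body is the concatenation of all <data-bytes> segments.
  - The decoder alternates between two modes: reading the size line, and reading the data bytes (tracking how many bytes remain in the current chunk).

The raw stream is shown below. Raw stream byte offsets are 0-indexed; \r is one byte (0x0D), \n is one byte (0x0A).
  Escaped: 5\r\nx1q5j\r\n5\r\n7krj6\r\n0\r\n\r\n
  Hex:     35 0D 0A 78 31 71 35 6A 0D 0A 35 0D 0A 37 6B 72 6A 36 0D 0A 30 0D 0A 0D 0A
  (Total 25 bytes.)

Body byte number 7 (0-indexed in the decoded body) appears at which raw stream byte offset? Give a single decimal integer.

Chunk 1: stream[0..1]='5' size=0x5=5, data at stream[3..8]='x1q5j' -> body[0..5], body so far='x1q5j'
Chunk 2: stream[10..11]='5' size=0x5=5, data at stream[13..18]='7krj6' -> body[5..10], body so far='x1q5j7krj6'
Chunk 3: stream[20..21]='0' size=0 (terminator). Final body='x1q5j7krj6' (10 bytes)
Body byte 7 at stream offset 15

Answer: 15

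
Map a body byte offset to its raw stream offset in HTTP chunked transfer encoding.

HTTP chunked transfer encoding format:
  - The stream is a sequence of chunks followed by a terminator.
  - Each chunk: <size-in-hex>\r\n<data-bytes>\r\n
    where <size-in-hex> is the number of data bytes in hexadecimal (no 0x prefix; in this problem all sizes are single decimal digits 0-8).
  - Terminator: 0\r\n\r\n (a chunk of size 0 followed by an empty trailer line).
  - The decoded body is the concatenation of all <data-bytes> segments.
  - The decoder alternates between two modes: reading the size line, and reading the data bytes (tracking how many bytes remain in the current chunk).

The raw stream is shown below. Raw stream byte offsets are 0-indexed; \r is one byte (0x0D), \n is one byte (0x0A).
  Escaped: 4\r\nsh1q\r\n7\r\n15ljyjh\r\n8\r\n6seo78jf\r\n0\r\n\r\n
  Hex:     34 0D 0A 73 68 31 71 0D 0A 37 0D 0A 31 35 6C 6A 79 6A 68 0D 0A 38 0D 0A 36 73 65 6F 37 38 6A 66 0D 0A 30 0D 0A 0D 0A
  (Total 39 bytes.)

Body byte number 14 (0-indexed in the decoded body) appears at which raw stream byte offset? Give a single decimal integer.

Answer: 27

Derivation:
Chunk 1: stream[0..1]='4' size=0x4=4, data at stream[3..7]='sh1q' -> body[0..4], body so far='sh1q'
Chunk 2: stream[9..10]='7' size=0x7=7, data at stream[12..19]='15ljyjh' -> body[4..11], body so far='sh1q15ljyjh'
Chunk 3: stream[21..22]='8' size=0x8=8, data at stream[24..32]='6seo78jf' -> body[11..19], body so far='sh1q15ljyjh6seo78jf'
Chunk 4: stream[34..35]='0' size=0 (terminator). Final body='sh1q15ljyjh6seo78jf' (19 bytes)
Body byte 14 at stream offset 27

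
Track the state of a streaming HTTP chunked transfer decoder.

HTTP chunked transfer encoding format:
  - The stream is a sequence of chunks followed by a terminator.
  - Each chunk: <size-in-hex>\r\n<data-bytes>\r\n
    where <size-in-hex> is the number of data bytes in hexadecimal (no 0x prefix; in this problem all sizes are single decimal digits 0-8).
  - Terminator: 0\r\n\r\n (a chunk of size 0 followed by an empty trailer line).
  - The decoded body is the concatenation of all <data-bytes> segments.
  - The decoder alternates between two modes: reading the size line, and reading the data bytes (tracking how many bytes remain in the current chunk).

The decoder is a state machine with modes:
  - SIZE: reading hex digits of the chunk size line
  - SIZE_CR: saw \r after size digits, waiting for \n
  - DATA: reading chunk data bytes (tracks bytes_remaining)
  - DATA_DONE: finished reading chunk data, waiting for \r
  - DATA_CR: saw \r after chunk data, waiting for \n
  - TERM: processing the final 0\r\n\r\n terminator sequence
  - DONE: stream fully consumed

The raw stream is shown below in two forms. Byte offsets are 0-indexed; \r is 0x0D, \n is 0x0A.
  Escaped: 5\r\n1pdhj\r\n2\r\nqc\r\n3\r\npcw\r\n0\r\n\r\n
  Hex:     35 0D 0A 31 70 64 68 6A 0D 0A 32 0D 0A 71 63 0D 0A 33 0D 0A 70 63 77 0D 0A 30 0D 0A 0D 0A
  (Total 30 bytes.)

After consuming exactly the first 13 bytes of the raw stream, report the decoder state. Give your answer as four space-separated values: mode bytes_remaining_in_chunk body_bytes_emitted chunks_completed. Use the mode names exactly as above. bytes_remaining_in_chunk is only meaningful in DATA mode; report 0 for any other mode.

Answer: DATA 2 5 1

Derivation:
Byte 0 = '5': mode=SIZE remaining=0 emitted=0 chunks_done=0
Byte 1 = 0x0D: mode=SIZE_CR remaining=0 emitted=0 chunks_done=0
Byte 2 = 0x0A: mode=DATA remaining=5 emitted=0 chunks_done=0
Byte 3 = '1': mode=DATA remaining=4 emitted=1 chunks_done=0
Byte 4 = 'p': mode=DATA remaining=3 emitted=2 chunks_done=0
Byte 5 = 'd': mode=DATA remaining=2 emitted=3 chunks_done=0
Byte 6 = 'h': mode=DATA remaining=1 emitted=4 chunks_done=0
Byte 7 = 'j': mode=DATA_DONE remaining=0 emitted=5 chunks_done=0
Byte 8 = 0x0D: mode=DATA_CR remaining=0 emitted=5 chunks_done=0
Byte 9 = 0x0A: mode=SIZE remaining=0 emitted=5 chunks_done=1
Byte 10 = '2': mode=SIZE remaining=0 emitted=5 chunks_done=1
Byte 11 = 0x0D: mode=SIZE_CR remaining=0 emitted=5 chunks_done=1
Byte 12 = 0x0A: mode=DATA remaining=2 emitted=5 chunks_done=1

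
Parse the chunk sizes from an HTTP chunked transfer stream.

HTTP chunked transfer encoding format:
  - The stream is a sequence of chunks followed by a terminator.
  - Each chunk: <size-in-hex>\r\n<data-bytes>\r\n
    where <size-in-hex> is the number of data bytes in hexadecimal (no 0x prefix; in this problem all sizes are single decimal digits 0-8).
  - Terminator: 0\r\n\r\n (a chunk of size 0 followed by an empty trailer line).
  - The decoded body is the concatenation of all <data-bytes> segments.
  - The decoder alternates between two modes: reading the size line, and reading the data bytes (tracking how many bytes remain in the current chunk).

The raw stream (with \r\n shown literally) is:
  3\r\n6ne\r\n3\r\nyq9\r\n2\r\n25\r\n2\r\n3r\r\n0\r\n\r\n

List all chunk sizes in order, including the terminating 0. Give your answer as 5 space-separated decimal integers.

Answer: 3 3 2 2 0

Derivation:
Chunk 1: stream[0..1]='3' size=0x3=3, data at stream[3..6]='6ne' -> body[0..3], body so far='6ne'
Chunk 2: stream[8..9]='3' size=0x3=3, data at stream[11..14]='yq9' -> body[3..6], body so far='6neyq9'
Chunk 3: stream[16..17]='2' size=0x2=2, data at stream[19..21]='25' -> body[6..8], body so far='6neyq925'
Chunk 4: stream[23..24]='2' size=0x2=2, data at stream[26..28]='3r' -> body[8..10], body so far='6neyq9253r'
Chunk 5: stream[30..31]='0' size=0 (terminator). Final body='6neyq9253r' (10 bytes)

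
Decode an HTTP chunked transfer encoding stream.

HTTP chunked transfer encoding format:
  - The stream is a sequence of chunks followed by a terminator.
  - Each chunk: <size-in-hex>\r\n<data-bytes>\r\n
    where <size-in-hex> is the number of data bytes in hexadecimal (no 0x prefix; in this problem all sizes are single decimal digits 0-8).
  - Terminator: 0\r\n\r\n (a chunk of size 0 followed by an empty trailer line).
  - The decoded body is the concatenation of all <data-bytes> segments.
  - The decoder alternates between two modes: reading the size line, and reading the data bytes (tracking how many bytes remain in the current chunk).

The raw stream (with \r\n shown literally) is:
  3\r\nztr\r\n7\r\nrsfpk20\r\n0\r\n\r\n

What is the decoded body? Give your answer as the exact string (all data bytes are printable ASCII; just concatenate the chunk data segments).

Chunk 1: stream[0..1]='3' size=0x3=3, data at stream[3..6]='ztr' -> body[0..3], body so far='ztr'
Chunk 2: stream[8..9]='7' size=0x7=7, data at stream[11..18]='rsfpk20' -> body[3..10], body so far='ztrrsfpk20'
Chunk 3: stream[20..21]='0' size=0 (terminator). Final body='ztrrsfpk20' (10 bytes)

Answer: ztrrsfpk20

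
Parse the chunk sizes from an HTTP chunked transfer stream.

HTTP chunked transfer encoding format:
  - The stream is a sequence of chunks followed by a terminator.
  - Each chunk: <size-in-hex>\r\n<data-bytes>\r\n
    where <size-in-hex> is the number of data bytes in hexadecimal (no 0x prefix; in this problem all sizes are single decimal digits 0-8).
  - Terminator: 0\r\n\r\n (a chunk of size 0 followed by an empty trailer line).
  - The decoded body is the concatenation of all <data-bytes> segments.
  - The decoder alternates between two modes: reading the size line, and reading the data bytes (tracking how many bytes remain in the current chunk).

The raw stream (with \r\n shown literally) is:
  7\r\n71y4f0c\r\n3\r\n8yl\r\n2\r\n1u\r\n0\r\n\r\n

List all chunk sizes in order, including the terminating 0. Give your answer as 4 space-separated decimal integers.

Answer: 7 3 2 0

Derivation:
Chunk 1: stream[0..1]='7' size=0x7=7, data at stream[3..10]='71y4f0c' -> body[0..7], body so far='71y4f0c'
Chunk 2: stream[12..13]='3' size=0x3=3, data at stream[15..18]='8yl' -> body[7..10], body so far='71y4f0c8yl'
Chunk 3: stream[20..21]='2' size=0x2=2, data at stream[23..25]='1u' -> body[10..12], body so far='71y4f0c8yl1u'
Chunk 4: stream[27..28]='0' size=0 (terminator). Final body='71y4f0c8yl1u' (12 bytes)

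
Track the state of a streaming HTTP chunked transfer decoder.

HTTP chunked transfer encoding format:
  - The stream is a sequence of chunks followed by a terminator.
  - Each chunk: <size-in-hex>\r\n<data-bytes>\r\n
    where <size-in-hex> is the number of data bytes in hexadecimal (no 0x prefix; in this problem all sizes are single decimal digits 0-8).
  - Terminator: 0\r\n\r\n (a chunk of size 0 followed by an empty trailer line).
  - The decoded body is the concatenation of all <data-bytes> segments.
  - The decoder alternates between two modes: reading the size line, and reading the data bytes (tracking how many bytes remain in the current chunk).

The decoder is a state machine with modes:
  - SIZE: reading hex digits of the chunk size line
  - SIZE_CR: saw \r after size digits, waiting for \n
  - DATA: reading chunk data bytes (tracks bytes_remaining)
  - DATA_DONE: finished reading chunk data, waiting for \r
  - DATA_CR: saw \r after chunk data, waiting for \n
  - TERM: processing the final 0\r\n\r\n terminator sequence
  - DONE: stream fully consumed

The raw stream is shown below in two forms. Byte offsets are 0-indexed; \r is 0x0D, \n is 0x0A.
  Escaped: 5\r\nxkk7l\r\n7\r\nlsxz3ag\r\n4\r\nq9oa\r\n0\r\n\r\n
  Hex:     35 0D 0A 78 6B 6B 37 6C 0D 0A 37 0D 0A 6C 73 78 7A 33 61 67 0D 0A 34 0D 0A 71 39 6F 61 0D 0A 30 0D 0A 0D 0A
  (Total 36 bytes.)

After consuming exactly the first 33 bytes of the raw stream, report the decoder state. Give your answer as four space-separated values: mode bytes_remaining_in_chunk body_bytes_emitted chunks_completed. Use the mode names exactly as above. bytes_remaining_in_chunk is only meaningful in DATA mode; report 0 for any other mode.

Byte 0 = '5': mode=SIZE remaining=0 emitted=0 chunks_done=0
Byte 1 = 0x0D: mode=SIZE_CR remaining=0 emitted=0 chunks_done=0
Byte 2 = 0x0A: mode=DATA remaining=5 emitted=0 chunks_done=0
Byte 3 = 'x': mode=DATA remaining=4 emitted=1 chunks_done=0
Byte 4 = 'k': mode=DATA remaining=3 emitted=2 chunks_done=0
Byte 5 = 'k': mode=DATA remaining=2 emitted=3 chunks_done=0
Byte 6 = '7': mode=DATA remaining=1 emitted=4 chunks_done=0
Byte 7 = 'l': mode=DATA_DONE remaining=0 emitted=5 chunks_done=0
Byte 8 = 0x0D: mode=DATA_CR remaining=0 emitted=5 chunks_done=0
Byte 9 = 0x0A: mode=SIZE remaining=0 emitted=5 chunks_done=1
Byte 10 = '7': mode=SIZE remaining=0 emitted=5 chunks_done=1
Byte 11 = 0x0D: mode=SIZE_CR remaining=0 emitted=5 chunks_done=1
Byte 12 = 0x0A: mode=DATA remaining=7 emitted=5 chunks_done=1
Byte 13 = 'l': mode=DATA remaining=6 emitted=6 chunks_done=1
Byte 14 = 's': mode=DATA remaining=5 emitted=7 chunks_done=1
Byte 15 = 'x': mode=DATA remaining=4 emitted=8 chunks_done=1
Byte 16 = 'z': mode=DATA remaining=3 emitted=9 chunks_done=1
Byte 17 = '3': mode=DATA remaining=2 emitted=10 chunks_done=1
Byte 18 = 'a': mode=DATA remaining=1 emitted=11 chunks_done=1
Byte 19 = 'g': mode=DATA_DONE remaining=0 emitted=12 chunks_done=1
Byte 20 = 0x0D: mode=DATA_CR remaining=0 emitted=12 chunks_done=1
Byte 21 = 0x0A: mode=SIZE remaining=0 emitted=12 chunks_done=2
Byte 22 = '4': mode=SIZE remaining=0 emitted=12 chunks_done=2
Byte 23 = 0x0D: mode=SIZE_CR remaining=0 emitted=12 chunks_done=2
Byte 24 = 0x0A: mode=DATA remaining=4 emitted=12 chunks_done=2
Byte 25 = 'q': mode=DATA remaining=3 emitted=13 chunks_done=2
Byte 26 = '9': mode=DATA remaining=2 emitted=14 chunks_done=2
Byte 27 = 'o': mode=DATA remaining=1 emitted=15 chunks_done=2
Byte 28 = 'a': mode=DATA_DONE remaining=0 emitted=16 chunks_done=2
Byte 29 = 0x0D: mode=DATA_CR remaining=0 emitted=16 chunks_done=2
Byte 30 = 0x0A: mode=SIZE remaining=0 emitted=16 chunks_done=3
Byte 31 = '0': mode=SIZE remaining=0 emitted=16 chunks_done=3
Byte 32 = 0x0D: mode=SIZE_CR remaining=0 emitted=16 chunks_done=3

Answer: SIZE_CR 0 16 3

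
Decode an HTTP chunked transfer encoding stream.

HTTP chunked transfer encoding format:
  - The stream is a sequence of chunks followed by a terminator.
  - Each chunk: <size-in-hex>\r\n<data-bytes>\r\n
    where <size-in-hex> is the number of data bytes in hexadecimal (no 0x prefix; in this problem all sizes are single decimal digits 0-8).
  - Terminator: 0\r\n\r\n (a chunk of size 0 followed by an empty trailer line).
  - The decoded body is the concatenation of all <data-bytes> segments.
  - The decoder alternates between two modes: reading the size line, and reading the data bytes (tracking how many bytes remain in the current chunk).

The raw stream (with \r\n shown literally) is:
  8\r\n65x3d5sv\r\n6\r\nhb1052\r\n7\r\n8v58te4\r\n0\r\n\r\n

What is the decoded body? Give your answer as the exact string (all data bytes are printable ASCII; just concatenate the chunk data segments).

Chunk 1: stream[0..1]='8' size=0x8=8, data at stream[3..11]='65x3d5sv' -> body[0..8], body so far='65x3d5sv'
Chunk 2: stream[13..14]='6' size=0x6=6, data at stream[16..22]='hb1052' -> body[8..14], body so far='65x3d5svhb1052'
Chunk 3: stream[24..25]='7' size=0x7=7, data at stream[27..34]='8v58te4' -> body[14..21], body so far='65x3d5svhb10528v58te4'
Chunk 4: stream[36..37]='0' size=0 (terminator). Final body='65x3d5svhb10528v58te4' (21 bytes)

Answer: 65x3d5svhb10528v58te4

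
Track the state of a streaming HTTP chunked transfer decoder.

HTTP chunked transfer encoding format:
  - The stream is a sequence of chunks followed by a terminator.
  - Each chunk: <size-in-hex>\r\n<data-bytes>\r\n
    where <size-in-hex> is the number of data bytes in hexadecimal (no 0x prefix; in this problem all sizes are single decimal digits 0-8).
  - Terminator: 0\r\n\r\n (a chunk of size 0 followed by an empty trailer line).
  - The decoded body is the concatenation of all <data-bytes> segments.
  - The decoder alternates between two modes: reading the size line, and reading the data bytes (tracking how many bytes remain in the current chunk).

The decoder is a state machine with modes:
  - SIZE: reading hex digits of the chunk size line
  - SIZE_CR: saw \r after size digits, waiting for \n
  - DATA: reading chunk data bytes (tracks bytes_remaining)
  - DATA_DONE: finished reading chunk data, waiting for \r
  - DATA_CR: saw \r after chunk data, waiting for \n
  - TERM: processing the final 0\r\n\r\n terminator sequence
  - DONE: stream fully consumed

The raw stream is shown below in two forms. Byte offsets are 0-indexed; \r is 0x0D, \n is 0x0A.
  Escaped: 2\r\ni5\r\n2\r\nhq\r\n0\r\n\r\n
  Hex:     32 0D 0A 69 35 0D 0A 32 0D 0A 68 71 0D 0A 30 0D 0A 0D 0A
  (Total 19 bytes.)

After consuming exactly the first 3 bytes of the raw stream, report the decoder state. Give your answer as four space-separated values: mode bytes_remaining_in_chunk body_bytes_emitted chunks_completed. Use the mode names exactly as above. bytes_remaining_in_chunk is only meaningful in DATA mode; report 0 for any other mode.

Byte 0 = '2': mode=SIZE remaining=0 emitted=0 chunks_done=0
Byte 1 = 0x0D: mode=SIZE_CR remaining=0 emitted=0 chunks_done=0
Byte 2 = 0x0A: mode=DATA remaining=2 emitted=0 chunks_done=0

Answer: DATA 2 0 0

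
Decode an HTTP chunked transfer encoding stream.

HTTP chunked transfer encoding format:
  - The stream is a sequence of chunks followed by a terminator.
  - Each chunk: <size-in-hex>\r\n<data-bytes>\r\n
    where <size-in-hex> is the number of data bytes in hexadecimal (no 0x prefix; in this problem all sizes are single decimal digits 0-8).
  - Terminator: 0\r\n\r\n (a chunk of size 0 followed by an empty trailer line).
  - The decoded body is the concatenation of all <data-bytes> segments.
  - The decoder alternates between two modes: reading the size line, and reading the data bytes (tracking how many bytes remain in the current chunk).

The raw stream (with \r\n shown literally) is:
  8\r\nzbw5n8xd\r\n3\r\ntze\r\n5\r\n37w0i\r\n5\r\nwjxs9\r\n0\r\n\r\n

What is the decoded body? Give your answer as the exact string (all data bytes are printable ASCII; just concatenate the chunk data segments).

Chunk 1: stream[0..1]='8' size=0x8=8, data at stream[3..11]='zbw5n8xd' -> body[0..8], body so far='zbw5n8xd'
Chunk 2: stream[13..14]='3' size=0x3=3, data at stream[16..19]='tze' -> body[8..11], body so far='zbw5n8xdtze'
Chunk 3: stream[21..22]='5' size=0x5=5, data at stream[24..29]='37w0i' -> body[11..16], body so far='zbw5n8xdtze37w0i'
Chunk 4: stream[31..32]='5' size=0x5=5, data at stream[34..39]='wjxs9' -> body[16..21], body so far='zbw5n8xdtze37w0iwjxs9'
Chunk 5: stream[41..42]='0' size=0 (terminator). Final body='zbw5n8xdtze37w0iwjxs9' (21 bytes)

Answer: zbw5n8xdtze37w0iwjxs9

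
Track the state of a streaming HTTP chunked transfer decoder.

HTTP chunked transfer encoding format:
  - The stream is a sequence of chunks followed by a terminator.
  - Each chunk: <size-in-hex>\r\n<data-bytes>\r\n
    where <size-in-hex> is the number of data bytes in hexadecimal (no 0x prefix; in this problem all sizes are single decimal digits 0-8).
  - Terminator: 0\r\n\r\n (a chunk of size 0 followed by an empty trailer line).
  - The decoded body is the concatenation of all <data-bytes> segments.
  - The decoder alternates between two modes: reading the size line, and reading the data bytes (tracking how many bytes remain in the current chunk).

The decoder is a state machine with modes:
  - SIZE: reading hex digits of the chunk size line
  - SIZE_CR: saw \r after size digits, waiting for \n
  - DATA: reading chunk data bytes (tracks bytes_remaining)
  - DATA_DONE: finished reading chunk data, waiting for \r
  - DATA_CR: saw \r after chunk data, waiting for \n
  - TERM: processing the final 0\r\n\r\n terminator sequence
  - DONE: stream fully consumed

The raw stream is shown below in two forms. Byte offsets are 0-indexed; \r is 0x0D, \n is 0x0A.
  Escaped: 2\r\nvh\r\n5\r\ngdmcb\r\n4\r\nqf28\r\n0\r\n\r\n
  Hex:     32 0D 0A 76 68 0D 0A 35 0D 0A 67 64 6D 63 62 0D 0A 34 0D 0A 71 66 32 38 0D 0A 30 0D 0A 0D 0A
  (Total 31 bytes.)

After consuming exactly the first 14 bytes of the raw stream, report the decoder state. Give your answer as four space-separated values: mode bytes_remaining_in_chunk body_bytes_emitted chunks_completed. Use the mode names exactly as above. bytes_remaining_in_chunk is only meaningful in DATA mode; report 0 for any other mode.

Byte 0 = '2': mode=SIZE remaining=0 emitted=0 chunks_done=0
Byte 1 = 0x0D: mode=SIZE_CR remaining=0 emitted=0 chunks_done=0
Byte 2 = 0x0A: mode=DATA remaining=2 emitted=0 chunks_done=0
Byte 3 = 'v': mode=DATA remaining=1 emitted=1 chunks_done=0
Byte 4 = 'h': mode=DATA_DONE remaining=0 emitted=2 chunks_done=0
Byte 5 = 0x0D: mode=DATA_CR remaining=0 emitted=2 chunks_done=0
Byte 6 = 0x0A: mode=SIZE remaining=0 emitted=2 chunks_done=1
Byte 7 = '5': mode=SIZE remaining=0 emitted=2 chunks_done=1
Byte 8 = 0x0D: mode=SIZE_CR remaining=0 emitted=2 chunks_done=1
Byte 9 = 0x0A: mode=DATA remaining=5 emitted=2 chunks_done=1
Byte 10 = 'g': mode=DATA remaining=4 emitted=3 chunks_done=1
Byte 11 = 'd': mode=DATA remaining=3 emitted=4 chunks_done=1
Byte 12 = 'm': mode=DATA remaining=2 emitted=5 chunks_done=1
Byte 13 = 'c': mode=DATA remaining=1 emitted=6 chunks_done=1

Answer: DATA 1 6 1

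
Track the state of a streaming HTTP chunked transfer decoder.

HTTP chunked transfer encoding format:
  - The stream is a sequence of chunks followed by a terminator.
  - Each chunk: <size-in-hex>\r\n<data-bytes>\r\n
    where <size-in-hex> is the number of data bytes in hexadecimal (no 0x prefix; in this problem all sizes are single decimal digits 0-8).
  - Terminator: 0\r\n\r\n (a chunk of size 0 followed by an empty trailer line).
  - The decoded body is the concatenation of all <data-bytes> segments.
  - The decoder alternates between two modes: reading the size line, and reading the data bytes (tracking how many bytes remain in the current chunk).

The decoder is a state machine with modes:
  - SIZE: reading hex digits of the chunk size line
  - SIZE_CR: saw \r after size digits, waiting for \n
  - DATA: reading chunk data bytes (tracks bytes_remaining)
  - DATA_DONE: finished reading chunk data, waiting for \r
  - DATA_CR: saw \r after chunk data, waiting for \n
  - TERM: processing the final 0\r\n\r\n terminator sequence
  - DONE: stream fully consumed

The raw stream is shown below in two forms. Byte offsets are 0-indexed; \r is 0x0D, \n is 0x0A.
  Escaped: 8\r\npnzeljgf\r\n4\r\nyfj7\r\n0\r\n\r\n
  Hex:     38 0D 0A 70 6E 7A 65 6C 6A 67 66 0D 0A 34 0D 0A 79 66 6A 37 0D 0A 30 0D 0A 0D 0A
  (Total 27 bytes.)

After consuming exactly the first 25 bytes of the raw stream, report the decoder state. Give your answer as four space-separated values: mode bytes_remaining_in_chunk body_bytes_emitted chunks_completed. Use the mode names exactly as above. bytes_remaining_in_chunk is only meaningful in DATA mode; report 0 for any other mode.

Byte 0 = '8': mode=SIZE remaining=0 emitted=0 chunks_done=0
Byte 1 = 0x0D: mode=SIZE_CR remaining=0 emitted=0 chunks_done=0
Byte 2 = 0x0A: mode=DATA remaining=8 emitted=0 chunks_done=0
Byte 3 = 'p': mode=DATA remaining=7 emitted=1 chunks_done=0
Byte 4 = 'n': mode=DATA remaining=6 emitted=2 chunks_done=0
Byte 5 = 'z': mode=DATA remaining=5 emitted=3 chunks_done=0
Byte 6 = 'e': mode=DATA remaining=4 emitted=4 chunks_done=0
Byte 7 = 'l': mode=DATA remaining=3 emitted=5 chunks_done=0
Byte 8 = 'j': mode=DATA remaining=2 emitted=6 chunks_done=0
Byte 9 = 'g': mode=DATA remaining=1 emitted=7 chunks_done=0
Byte 10 = 'f': mode=DATA_DONE remaining=0 emitted=8 chunks_done=0
Byte 11 = 0x0D: mode=DATA_CR remaining=0 emitted=8 chunks_done=0
Byte 12 = 0x0A: mode=SIZE remaining=0 emitted=8 chunks_done=1
Byte 13 = '4': mode=SIZE remaining=0 emitted=8 chunks_done=1
Byte 14 = 0x0D: mode=SIZE_CR remaining=0 emitted=8 chunks_done=1
Byte 15 = 0x0A: mode=DATA remaining=4 emitted=8 chunks_done=1
Byte 16 = 'y': mode=DATA remaining=3 emitted=9 chunks_done=1
Byte 17 = 'f': mode=DATA remaining=2 emitted=10 chunks_done=1
Byte 18 = 'j': mode=DATA remaining=1 emitted=11 chunks_done=1
Byte 19 = '7': mode=DATA_DONE remaining=0 emitted=12 chunks_done=1
Byte 20 = 0x0D: mode=DATA_CR remaining=0 emitted=12 chunks_done=1
Byte 21 = 0x0A: mode=SIZE remaining=0 emitted=12 chunks_done=2
Byte 22 = '0': mode=SIZE remaining=0 emitted=12 chunks_done=2
Byte 23 = 0x0D: mode=SIZE_CR remaining=0 emitted=12 chunks_done=2
Byte 24 = 0x0A: mode=TERM remaining=0 emitted=12 chunks_done=2

Answer: TERM 0 12 2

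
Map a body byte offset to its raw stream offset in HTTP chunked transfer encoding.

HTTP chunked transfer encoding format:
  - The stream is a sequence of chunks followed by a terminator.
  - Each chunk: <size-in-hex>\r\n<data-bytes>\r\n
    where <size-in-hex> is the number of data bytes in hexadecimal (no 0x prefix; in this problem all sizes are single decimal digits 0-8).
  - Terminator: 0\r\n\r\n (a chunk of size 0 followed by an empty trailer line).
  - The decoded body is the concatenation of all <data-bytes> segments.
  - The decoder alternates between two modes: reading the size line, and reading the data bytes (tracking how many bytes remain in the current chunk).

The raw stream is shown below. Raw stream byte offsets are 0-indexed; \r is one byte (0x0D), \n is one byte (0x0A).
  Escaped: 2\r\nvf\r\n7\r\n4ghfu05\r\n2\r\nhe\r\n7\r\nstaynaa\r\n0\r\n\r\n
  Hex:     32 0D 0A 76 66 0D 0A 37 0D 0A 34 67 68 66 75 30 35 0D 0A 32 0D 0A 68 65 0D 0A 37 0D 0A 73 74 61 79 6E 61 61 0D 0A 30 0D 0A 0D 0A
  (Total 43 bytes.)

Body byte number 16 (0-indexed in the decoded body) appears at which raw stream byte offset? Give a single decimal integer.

Answer: 34

Derivation:
Chunk 1: stream[0..1]='2' size=0x2=2, data at stream[3..5]='vf' -> body[0..2], body so far='vf'
Chunk 2: stream[7..8]='7' size=0x7=7, data at stream[10..17]='4ghfu05' -> body[2..9], body so far='vf4ghfu05'
Chunk 3: stream[19..20]='2' size=0x2=2, data at stream[22..24]='he' -> body[9..11], body so far='vf4ghfu05he'
Chunk 4: stream[26..27]='7' size=0x7=7, data at stream[29..36]='staynaa' -> body[11..18], body so far='vf4ghfu05hestaynaa'
Chunk 5: stream[38..39]='0' size=0 (terminator). Final body='vf4ghfu05hestaynaa' (18 bytes)
Body byte 16 at stream offset 34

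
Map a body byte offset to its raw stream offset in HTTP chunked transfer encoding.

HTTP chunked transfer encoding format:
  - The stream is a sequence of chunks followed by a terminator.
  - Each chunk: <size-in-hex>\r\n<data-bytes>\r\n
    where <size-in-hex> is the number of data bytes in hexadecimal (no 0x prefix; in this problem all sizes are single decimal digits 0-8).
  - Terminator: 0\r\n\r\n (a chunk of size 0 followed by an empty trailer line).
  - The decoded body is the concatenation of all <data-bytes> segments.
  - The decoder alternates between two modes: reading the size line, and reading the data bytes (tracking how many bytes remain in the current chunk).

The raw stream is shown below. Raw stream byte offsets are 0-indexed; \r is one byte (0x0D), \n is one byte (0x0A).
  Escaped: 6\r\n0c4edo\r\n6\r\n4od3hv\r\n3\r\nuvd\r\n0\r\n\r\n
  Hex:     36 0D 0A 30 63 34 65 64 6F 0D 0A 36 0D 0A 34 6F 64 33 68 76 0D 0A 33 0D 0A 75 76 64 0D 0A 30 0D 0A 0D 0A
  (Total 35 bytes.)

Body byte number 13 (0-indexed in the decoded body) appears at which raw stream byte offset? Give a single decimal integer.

Answer: 26

Derivation:
Chunk 1: stream[0..1]='6' size=0x6=6, data at stream[3..9]='0c4edo' -> body[0..6], body so far='0c4edo'
Chunk 2: stream[11..12]='6' size=0x6=6, data at stream[14..20]='4od3hv' -> body[6..12], body so far='0c4edo4od3hv'
Chunk 3: stream[22..23]='3' size=0x3=3, data at stream[25..28]='uvd' -> body[12..15], body so far='0c4edo4od3hvuvd'
Chunk 4: stream[30..31]='0' size=0 (terminator). Final body='0c4edo4od3hvuvd' (15 bytes)
Body byte 13 at stream offset 26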